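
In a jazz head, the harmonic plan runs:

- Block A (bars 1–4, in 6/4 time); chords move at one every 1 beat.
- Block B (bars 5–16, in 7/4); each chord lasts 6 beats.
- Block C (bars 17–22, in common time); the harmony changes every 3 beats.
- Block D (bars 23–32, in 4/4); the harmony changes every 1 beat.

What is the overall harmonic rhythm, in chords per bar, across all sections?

43/16 chords per bar

A: 4 bars of 6 beats is 24 beats; at 1 beat each that's 24 chords.
B: 12 bars of 7 beats is 84 beats; at 6 beats each that's 14 chords.
C: 6 bars of 4 beats is 24 beats; at 3 beats each that's 8 chords.
D: 10 bars of 4 beats is 40 beats; at 1 beat each that's 40 chords.
Overall: 86 chords over 32 bars → 86/32 = 43/16 chords per bar.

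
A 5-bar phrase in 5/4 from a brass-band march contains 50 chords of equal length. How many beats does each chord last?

0.5 beats

5 bars × 5 beats/bar = 25 beats total.
25 beats ÷ 50 chords = 0.5 beats per chord.
(That is an eighth note.)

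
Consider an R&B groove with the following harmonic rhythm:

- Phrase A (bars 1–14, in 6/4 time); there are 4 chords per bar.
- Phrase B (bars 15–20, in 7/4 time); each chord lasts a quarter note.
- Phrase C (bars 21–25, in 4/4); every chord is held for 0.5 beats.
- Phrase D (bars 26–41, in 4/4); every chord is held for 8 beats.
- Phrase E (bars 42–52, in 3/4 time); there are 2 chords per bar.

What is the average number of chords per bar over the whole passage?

A: 14 × 6 = 84 beats ÷ 1.5 = 56 chords.
B: 6 × 7 = 42 beats ÷ 1 = 42 chords.
C: 5 × 4 = 20 beats ÷ 0.5 = 40 chords.
D: 16 × 4 = 64 beats ÷ 8 = 8 chords.
E: 11 × 3 = 33 beats ÷ 1.5 = 22 chords.
Overall: 168 chords over 52 bars → 168/52 = 42/13 chords per bar.

42/13 chords per bar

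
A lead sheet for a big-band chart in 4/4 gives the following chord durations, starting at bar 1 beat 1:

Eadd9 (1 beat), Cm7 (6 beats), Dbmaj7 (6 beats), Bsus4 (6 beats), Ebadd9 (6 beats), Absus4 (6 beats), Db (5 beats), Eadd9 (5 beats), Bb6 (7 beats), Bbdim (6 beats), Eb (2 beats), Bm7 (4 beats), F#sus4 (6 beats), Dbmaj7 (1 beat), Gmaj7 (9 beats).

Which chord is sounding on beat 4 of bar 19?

Beat 4 of bar 19 is beat (19−1)×4 + 4 = 76 overall.
Running totals: Eadd9 ends at 1, Cm7 ends at 7, Dbmaj7 ends at 13, Bsus4 ends at 19, Ebadd9 ends at 25, Absus4 ends at 31, Db ends at 36, Eadd9 ends at 41, Bb6 ends at 48, Bbdim ends at 54, Eb ends at 56, Bm7 ends at 60, F#sus4 ends at 66, Dbmaj7 ends at 67, Gmaj7 ends at 76.
Beat 76 falls within Gmaj7.

Gmaj7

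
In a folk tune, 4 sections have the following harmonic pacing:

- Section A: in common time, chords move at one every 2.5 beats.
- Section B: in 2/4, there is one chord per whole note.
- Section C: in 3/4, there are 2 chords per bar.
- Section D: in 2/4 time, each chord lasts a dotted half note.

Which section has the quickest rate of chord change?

A: 4/2.5 = 1.6 chords/bar.
B: 2/4 = 0.5 chords/bar.
C: 3/1.5 = 2 chords/bar.
D: 2/3 = 2/3 chords/bar.
Fastest is C at 2 chords/bar.

Section C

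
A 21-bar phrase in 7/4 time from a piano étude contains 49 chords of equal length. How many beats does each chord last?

21 bars × 7 beats/bar = 147 beats total.
147 beats ÷ 49 chords = 3 beats per chord.
(That is a dotted half note.)

3 beats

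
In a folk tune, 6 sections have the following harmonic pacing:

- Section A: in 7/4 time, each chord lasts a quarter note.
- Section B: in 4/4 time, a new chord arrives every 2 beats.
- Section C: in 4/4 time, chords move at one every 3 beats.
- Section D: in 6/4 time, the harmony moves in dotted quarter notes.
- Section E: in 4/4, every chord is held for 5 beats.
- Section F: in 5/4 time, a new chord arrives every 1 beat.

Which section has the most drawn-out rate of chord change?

Section E

A: each chord is 1 beat in 7/4, so 7 per bar.
B: each chord is 2 beats in 4/4, so 2 per bar.
C: each chord is 3 beats in 4/4, so 4/3 per bar.
D: each chord is 1.5 beats in 6/4, so 4 per bar.
E: each chord is 5 beats in 4/4, so 0.8 per bar.
F: each chord is 1 beat in 5/4, so 5 per bar.
Slowest is E at 0.8 chords/bar.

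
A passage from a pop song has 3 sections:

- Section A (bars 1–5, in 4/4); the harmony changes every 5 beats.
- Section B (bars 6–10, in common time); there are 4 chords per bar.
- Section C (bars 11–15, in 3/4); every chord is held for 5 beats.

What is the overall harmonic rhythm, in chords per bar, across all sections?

A: 5 × 4 = 20 beats ÷ 5 = 4 chords.
B: 5 × 4 = 20 beats ÷ 1 = 20 chords.
C: 5 × 3 = 15 beats ÷ 5 = 3 chords.
Overall: 27 chords over 15 bars → 27/15 = 1.8 chords per bar.

1.8 chords per bar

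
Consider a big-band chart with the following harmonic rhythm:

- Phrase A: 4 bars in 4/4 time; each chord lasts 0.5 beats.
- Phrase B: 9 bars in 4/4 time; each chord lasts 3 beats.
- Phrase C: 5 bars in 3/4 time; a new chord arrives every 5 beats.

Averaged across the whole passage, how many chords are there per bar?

A: 4 × 4 = 16 beats ÷ 0.5 = 32 chords.
B: 9 × 4 = 36 beats ÷ 3 = 12 chords.
C: 5 × 3 = 15 beats ÷ 5 = 3 chords.
Overall: 47 chords over 18 bars → 47/18 = 47/18 chords per bar.

47/18 chords per bar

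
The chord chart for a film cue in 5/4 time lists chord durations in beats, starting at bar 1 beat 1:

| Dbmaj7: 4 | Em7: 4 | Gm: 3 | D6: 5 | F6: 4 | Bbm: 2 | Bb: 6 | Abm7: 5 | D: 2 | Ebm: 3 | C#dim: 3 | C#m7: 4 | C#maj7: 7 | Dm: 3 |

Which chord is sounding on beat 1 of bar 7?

Abm7

Beat 1 of bar 7 is beat (7−1)×5 + 1 = 31 overall.
Running totals: Dbmaj7 ends at 4, Em7 ends at 8, Gm ends at 11, D6 ends at 16, F6 ends at 20, Bbm ends at 22, Bb ends at 28, Abm7 ends at 33.
Beat 31 falls within Abm7.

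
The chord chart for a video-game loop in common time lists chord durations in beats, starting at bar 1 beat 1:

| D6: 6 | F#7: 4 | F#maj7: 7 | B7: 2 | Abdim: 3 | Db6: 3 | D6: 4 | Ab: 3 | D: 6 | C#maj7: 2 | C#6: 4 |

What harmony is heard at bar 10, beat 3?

C#maj7

Beat 3 of bar 10 is beat (10−1)×4 + 3 = 39 overall.
Running totals: D6 ends at 6, F#7 ends at 10, F#maj7 ends at 17, B7 ends at 19, Abdim ends at 22, Db6 ends at 25, D6 ends at 29, Ab ends at 32, D ends at 38, C#maj7 ends at 40.
Beat 39 falls within C#maj7.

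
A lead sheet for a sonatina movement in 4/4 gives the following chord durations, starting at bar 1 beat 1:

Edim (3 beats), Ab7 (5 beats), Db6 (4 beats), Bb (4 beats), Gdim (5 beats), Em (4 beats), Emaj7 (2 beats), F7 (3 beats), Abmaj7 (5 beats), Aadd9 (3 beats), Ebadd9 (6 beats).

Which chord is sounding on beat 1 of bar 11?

Beat 1 of bar 11 is beat (11−1)×4 + 1 = 41 overall.
Running totals: Edim ends at 3, Ab7 ends at 8, Db6 ends at 12, Bb ends at 16, Gdim ends at 21, Em ends at 25, Emaj7 ends at 27, F7 ends at 30, Abmaj7 ends at 35, Aadd9 ends at 38, Ebadd9 ends at 44.
Beat 41 falls within Ebadd9.

Ebadd9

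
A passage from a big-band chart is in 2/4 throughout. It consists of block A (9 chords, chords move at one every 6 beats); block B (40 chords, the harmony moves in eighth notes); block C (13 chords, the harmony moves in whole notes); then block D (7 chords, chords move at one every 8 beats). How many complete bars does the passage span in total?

91 bars

A: 9 × 6 = 54 beats = 27 bars.
B: 40 × 0.5 = 20 beats = 10 bars.
C: 13 × 4 = 52 beats = 26 bars.
D: 7 × 8 = 56 beats = 28 bars.
Total: 27 + 10 + 26 + 28 = 91 bars.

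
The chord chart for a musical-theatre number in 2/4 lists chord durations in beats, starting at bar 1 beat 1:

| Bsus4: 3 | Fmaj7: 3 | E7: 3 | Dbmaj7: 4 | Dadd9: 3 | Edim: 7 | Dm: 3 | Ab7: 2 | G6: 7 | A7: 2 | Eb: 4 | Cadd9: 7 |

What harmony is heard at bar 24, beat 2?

Beat 2 of bar 24 is beat (24−1)×2 + 2 = 48 overall.
Running totals: Bsus4 ends at 3, Fmaj7 ends at 6, E7 ends at 9, Dbmaj7 ends at 13, Dadd9 ends at 16, Edim ends at 23, Dm ends at 26, Ab7 ends at 28, G6 ends at 35, A7 ends at 37, Eb ends at 41, Cadd9 ends at 48.
Beat 48 falls within Cadd9.

Cadd9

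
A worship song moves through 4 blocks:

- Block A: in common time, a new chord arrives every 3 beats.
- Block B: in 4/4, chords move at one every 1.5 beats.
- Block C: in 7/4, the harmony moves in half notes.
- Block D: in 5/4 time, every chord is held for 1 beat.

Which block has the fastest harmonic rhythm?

Block D

A: 4 beats/bar ÷ 3 beats/chord = 4/3 chords/bar.
B: 4 beats/bar ÷ 1.5 beats/chord = 8/3 chords/bar.
C: 7 beats/bar ÷ 2 beats/chord = 3.5 chords/bar.
D: 5 beats/bar ÷ 1 beat/chord = 5 chords/bar.
Fastest is D at 5 chords/bar.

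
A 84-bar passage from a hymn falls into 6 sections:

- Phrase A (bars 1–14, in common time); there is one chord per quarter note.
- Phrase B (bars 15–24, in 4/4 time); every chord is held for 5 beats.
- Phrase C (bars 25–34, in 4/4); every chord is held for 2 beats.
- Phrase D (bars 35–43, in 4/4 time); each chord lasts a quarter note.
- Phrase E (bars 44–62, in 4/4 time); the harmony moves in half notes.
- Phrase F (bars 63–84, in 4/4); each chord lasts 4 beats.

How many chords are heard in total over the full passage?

180 chords

A: 14 bars × 4 beats = 56 beats; 1 beat/chord → 56 chords.
B: 10 bars × 4 beats = 40 beats; 5 beats/chord → 8 chords.
C: 10 bars × 4 beats = 40 beats; 2 beats/chord → 20 chords.
D: 9 bars × 4 beats = 36 beats; 1 beat/chord → 36 chords.
E: 19 bars × 4 beats = 76 beats; 2 beats/chord → 38 chords.
F: 22 bars × 4 beats = 88 beats; 4 beats/chord → 22 chords.
Total: 56 + 8 + 20 + 36 + 38 + 22 = 180.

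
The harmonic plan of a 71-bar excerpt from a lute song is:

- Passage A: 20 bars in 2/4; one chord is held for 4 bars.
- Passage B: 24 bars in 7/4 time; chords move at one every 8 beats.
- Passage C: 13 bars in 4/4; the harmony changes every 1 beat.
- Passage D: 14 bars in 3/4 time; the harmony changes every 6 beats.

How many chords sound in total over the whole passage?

85 chords

A: 20·2 = 40 beats, 40/8 = 5 chords.
B: 24·7 = 168 beats, 168/8 = 21 chords.
C: 13·4 = 52 beats, 52/1 = 52 chords.
D: 14·3 = 42 beats, 42/6 = 7 chords.
Total: 5 + 21 + 52 + 7 = 85.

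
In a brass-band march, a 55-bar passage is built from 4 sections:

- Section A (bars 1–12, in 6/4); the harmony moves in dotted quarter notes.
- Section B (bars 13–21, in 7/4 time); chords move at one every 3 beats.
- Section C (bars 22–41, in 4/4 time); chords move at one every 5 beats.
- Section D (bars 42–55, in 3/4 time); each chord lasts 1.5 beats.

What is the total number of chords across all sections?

113 chords

A has 72 beats and chords last 1.5 each, so 48 chords.
B has 63 beats and chords last 3 each, so 21 chords.
C has 80 beats and chords last 5 each, so 16 chords.
D has 42 beats and chords last 1.5 each, so 28 chords.
Total: 48 + 21 + 16 + 28 = 113.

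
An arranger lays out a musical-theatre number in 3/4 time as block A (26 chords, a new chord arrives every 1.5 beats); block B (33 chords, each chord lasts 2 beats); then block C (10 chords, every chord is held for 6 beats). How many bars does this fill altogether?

55 bars

A: 26 × 1.5 = 39 beats = 13 bars.
B: 33 × 2 = 66 beats = 22 bars.
C: 10 × 6 = 60 beats = 20 bars.
Total: 13 + 22 + 20 = 55 bars.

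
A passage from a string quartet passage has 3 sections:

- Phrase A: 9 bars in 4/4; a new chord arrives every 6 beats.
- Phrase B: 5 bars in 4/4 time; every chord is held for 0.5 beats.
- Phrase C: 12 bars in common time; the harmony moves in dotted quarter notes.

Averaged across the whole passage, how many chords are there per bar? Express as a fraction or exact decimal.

3 chords per bar

A: 9 × 4 = 36 beats ÷ 6 = 6 chords.
B: 5 × 4 = 20 beats ÷ 0.5 = 40 chords.
C: 12 × 4 = 48 beats ÷ 1.5 = 32 chords.
Overall: 78 chords over 26 bars → 78/26 = 3 chords per bar.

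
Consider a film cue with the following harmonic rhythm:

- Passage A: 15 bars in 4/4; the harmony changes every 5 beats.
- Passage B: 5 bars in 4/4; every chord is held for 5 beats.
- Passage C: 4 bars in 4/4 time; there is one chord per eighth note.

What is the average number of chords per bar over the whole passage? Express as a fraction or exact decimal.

2 chords per bar

A: 15 × 4 = 60 beats ÷ 5 = 12 chords.
B: 5 × 4 = 20 beats ÷ 5 = 4 chords.
C: 4 × 4 = 16 beats ÷ 0.5 = 32 chords.
Overall: 48 chords over 24 bars → 48/24 = 2 chords per bar.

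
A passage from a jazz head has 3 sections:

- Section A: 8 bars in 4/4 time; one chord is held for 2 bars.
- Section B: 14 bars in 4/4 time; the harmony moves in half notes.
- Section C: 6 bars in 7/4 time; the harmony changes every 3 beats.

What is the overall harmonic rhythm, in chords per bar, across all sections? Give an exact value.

A: 8 × 4 = 32 beats ÷ 8 = 4 chords.
B: 14 × 4 = 56 beats ÷ 2 = 28 chords.
C: 6 × 7 = 42 beats ÷ 3 = 14 chords.
Overall: 46 chords over 28 bars → 46/28 = 23/14 chords per bar.

23/14 chords per bar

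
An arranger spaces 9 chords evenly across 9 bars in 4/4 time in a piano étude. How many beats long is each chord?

4 beats

9 bars × 4 beats/bar = 36 beats total.
36 beats ÷ 9 chords = 4 beats per chord.
(That is a whole note.)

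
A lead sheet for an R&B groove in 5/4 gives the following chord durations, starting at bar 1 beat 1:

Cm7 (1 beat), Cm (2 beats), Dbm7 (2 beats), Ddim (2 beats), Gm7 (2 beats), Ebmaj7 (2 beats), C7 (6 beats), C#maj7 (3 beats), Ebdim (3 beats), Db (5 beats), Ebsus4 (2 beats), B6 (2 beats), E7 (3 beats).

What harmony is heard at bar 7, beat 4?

E7

Beat 4 of bar 7 is beat (7−1)×5 + 4 = 34 overall.
Running totals: Cm7 ends at 1, Cm ends at 3, Dbm7 ends at 5, Ddim ends at 7, Gm7 ends at 9, Ebmaj7 ends at 11, C7 ends at 17, C#maj7 ends at 20, Ebdim ends at 23, Db ends at 28, Ebsus4 ends at 30, B6 ends at 32, E7 ends at 35.
Beat 34 falls within E7.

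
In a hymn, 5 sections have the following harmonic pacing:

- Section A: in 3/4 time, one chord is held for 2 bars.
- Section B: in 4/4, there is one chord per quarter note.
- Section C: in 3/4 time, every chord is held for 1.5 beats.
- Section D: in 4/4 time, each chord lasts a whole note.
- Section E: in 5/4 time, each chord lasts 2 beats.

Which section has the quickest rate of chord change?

A: 3 beats/bar ÷ 6 beats/chord = 0.5 chords/bar.
B: 4 beats/bar ÷ 1 beat/chord = 4 chords/bar.
C: 3 beats/bar ÷ 1.5 beats/chord = 2 chords/bar.
D: 4 beats/bar ÷ 4 beats/chord = 1 chord/bar.
E: 5 beats/bar ÷ 2 beats/chord = 2.5 chords/bar.
Fastest is B at 4 chords/bar.

Section B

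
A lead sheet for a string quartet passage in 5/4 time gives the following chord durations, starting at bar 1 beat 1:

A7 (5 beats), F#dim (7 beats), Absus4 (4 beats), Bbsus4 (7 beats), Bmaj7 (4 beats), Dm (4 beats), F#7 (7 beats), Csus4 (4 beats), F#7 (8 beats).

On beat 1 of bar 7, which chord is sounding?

Dm

Beat 1 of bar 7 is beat (7−1)×5 + 1 = 31 overall.
Running totals: A7 ends at 5, F#dim ends at 12, Absus4 ends at 16, Bbsus4 ends at 23, Bmaj7 ends at 27, Dm ends at 31.
Beat 31 falls within Dm.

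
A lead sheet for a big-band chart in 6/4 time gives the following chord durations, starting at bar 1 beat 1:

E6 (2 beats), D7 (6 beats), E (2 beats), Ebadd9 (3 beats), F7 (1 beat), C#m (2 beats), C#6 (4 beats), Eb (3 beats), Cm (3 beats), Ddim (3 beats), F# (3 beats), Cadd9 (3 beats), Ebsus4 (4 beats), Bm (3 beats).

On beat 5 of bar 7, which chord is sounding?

Bm

Beat 5 of bar 7 is beat (7−1)×6 + 5 = 41 overall.
Running totals: E6 ends at 2, D7 ends at 8, E ends at 10, Ebadd9 ends at 13, F7 ends at 14, C#m ends at 16, C#6 ends at 20, Eb ends at 23, Cm ends at 26, Ddim ends at 29, F# ends at 32, Cadd9 ends at 35, Ebsus4 ends at 39, Bm ends at 42.
Beat 41 falls within Bm.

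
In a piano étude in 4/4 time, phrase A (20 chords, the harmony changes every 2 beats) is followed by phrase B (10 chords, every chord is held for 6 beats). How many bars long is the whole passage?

A: 20 × 2 = 40 beats = 10 bars.
B: 10 × 6 = 60 beats = 15 bars.
Total: 10 + 15 = 25 bars.

25 bars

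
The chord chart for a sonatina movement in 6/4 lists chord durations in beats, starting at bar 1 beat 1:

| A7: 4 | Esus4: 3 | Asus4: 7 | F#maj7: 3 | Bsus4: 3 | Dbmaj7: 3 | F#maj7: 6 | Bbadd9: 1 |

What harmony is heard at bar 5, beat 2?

Beat 2 of bar 5 is beat (5−1)×6 + 2 = 26 overall.
Running totals: A7 ends at 4, Esus4 ends at 7, Asus4 ends at 14, F#maj7 ends at 17, Bsus4 ends at 20, Dbmaj7 ends at 23, F#maj7 ends at 29.
Beat 26 falls within F#maj7.

F#maj7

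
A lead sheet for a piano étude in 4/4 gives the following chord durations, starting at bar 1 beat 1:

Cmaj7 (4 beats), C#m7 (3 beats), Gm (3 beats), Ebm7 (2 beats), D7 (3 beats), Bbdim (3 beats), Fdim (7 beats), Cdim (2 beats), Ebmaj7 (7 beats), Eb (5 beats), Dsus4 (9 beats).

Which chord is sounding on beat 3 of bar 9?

Beat 3 of bar 9 is beat (9−1)×4 + 3 = 35 overall.
Running totals: Cmaj7 ends at 4, C#m7 ends at 7, Gm ends at 10, Ebm7 ends at 12, D7 ends at 15, Bbdim ends at 18, Fdim ends at 25, Cdim ends at 27, Ebmaj7 ends at 34, Eb ends at 39.
Beat 35 falls within Eb.

Eb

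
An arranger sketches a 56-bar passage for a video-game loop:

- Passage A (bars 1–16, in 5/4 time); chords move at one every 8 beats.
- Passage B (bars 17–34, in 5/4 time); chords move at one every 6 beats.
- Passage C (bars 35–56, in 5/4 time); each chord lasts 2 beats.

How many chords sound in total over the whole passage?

80 chords

A: 16·5 = 80 beats, 80/8 = 10 chords.
B: 18·5 = 90 beats, 90/6 = 15 chords.
C: 22·5 = 110 beats, 110/2 = 55 chords.
Total: 10 + 15 + 55 = 80.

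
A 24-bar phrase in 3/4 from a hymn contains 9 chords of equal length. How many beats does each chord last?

8 beats

24 bars × 3 beats/bar = 72 beats total.
72 beats ÷ 9 chords = 8 beats per chord.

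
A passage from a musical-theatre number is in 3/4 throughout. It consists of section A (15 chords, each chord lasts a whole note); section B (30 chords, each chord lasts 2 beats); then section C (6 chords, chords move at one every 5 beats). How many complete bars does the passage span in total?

50 bars

A: 15 × 4 = 60 beats = 20 bars.
B: 30 × 2 = 60 beats = 20 bars.
C: 6 × 5 = 30 beats = 10 bars.
Total: 20 + 20 + 10 = 50 bars.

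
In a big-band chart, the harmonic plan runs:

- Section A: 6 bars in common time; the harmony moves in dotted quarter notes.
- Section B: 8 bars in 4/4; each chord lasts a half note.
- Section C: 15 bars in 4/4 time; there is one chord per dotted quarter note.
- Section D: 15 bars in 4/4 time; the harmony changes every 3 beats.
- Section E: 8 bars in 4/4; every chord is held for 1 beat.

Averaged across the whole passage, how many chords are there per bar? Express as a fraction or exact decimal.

31/13 chords per bar

A: 6 bars of 4 beats is 24 beats; at 1.5 beats each that's 16 chords.
B: 8 bars of 4 beats is 32 beats; at 2 beats each that's 16 chords.
C: 15 bars of 4 beats is 60 beats; at 1.5 beats each that's 40 chords.
D: 15 bars of 4 beats is 60 beats; at 3 beats each that's 20 chords.
E: 8 bars of 4 beats is 32 beats; at 1 beat each that's 32 chords.
Overall: 124 chords over 52 bars → 124/52 = 31/13 chords per bar.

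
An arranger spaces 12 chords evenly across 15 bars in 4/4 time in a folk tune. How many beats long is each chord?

15 bars × 4 beats/bar = 60 beats total.
60 beats ÷ 12 chords = 5 beats per chord.

5 beats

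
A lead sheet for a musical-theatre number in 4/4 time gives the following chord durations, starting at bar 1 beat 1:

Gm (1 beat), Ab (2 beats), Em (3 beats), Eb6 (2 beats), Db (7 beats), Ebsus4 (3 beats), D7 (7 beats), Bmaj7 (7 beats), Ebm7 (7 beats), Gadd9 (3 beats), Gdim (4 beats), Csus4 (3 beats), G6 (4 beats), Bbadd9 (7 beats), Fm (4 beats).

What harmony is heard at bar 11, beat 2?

Beat 2 of bar 11 is beat (11−1)×4 + 2 = 42 overall.
Running totals: Gm ends at 1, Ab ends at 3, Em ends at 6, Eb6 ends at 8, Db ends at 15, Ebsus4 ends at 18, D7 ends at 25, Bmaj7 ends at 32, Ebm7 ends at 39, Gadd9 ends at 42.
Beat 42 falls within Gadd9.

Gadd9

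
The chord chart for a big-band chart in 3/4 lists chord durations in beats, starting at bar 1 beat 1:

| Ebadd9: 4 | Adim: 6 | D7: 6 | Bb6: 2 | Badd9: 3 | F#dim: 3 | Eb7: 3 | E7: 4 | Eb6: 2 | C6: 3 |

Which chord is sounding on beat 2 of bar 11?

Beat 2 of bar 11 is beat (11−1)×3 + 2 = 32 overall.
Running totals: Ebadd9 ends at 4, Adim ends at 10, D7 ends at 16, Bb6 ends at 18, Badd9 ends at 21, F#dim ends at 24, Eb7 ends at 27, E7 ends at 31, Eb6 ends at 33.
Beat 32 falls within Eb6.

Eb6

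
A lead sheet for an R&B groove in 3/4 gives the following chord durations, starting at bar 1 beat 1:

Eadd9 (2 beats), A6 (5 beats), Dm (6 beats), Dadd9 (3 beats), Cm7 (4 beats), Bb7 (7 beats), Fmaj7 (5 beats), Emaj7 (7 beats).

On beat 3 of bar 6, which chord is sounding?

Beat 3 of bar 6 is beat (6−1)×3 + 3 = 18 overall.
Running totals: Eadd9 ends at 2, A6 ends at 7, Dm ends at 13, Dadd9 ends at 16, Cm7 ends at 20.
Beat 18 falls within Cm7.

Cm7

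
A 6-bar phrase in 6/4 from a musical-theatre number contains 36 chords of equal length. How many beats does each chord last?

6 bars × 6 beats/bar = 36 beats total.
36 beats ÷ 36 chords = 1 beats per chord.
(That is a quarter note.)

1 beat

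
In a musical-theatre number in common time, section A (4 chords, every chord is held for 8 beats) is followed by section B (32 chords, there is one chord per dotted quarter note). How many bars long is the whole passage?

A: 4 × 8 = 32 beats = 8 bars.
B: 32 × 1.5 = 48 beats = 12 bars.
Total: 8 + 12 = 20 bars.

20 bars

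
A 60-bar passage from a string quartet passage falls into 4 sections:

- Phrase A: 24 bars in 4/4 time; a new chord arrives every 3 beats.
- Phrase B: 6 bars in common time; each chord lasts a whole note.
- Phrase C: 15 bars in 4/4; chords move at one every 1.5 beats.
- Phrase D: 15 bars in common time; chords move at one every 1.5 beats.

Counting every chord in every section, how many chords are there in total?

A: 24·4 = 96 beats, 96/3 = 32 chords.
B: 6·4 = 24 beats, 24/4 = 6 chords.
C: 15·4 = 60 beats, 60/1.5 = 40 chords.
D: 15·4 = 60 beats, 60/1.5 = 40 chords.
Total: 32 + 6 + 40 + 40 = 118.

118 chords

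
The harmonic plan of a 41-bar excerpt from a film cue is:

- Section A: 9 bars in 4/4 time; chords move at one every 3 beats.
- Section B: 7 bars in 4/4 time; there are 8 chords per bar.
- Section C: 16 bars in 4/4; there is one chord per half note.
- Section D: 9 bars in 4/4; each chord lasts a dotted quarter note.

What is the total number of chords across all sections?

124 chords

A: 9·4 = 36 beats, 36/3 = 12 chords.
B: 7·4 = 28 beats, 28/0.5 = 56 chords.
C: 16·4 = 64 beats, 64/2 = 32 chords.
D: 9·4 = 36 beats, 36/1.5 = 24 chords.
Total: 12 + 56 + 32 + 24 = 124.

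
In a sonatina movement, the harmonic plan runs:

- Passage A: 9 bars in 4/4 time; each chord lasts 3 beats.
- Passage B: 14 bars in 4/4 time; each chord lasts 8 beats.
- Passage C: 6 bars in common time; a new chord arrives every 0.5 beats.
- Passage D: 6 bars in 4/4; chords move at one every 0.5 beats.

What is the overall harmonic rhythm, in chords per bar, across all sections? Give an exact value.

23/7 chords per bar

A: 9 bars of 4 beats is 36 beats; at 3 beats each that's 12 chords.
B: 14 bars of 4 beats is 56 beats; at 8 beats each that's 7 chords.
C: 6 bars of 4 beats is 24 beats; at 0.5 beats each that's 48 chords.
D: 6 bars of 4 beats is 24 beats; at 0.5 beats each that's 48 chords.
Overall: 115 chords over 35 bars → 115/35 = 23/7 chords per bar.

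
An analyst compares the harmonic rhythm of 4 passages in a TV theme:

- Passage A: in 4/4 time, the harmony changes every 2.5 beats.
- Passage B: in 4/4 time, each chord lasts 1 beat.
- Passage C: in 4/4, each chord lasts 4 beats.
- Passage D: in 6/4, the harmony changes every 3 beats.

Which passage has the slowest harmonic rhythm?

A: 4/2.5 = 1.6 chords/bar.
B: 4/1 = 4 chords/bar.
C: 4/4 = 1 chord/bar.
D: 6/3 = 2 chords/bar.
Slowest is C at 1 chords/bar.

Passage C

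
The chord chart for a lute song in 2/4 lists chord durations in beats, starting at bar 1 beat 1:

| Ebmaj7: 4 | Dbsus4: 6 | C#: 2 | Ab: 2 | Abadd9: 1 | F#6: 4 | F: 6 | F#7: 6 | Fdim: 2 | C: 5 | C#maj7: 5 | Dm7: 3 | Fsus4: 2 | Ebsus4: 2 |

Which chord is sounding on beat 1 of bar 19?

Beat 1 of bar 19 is beat (19−1)×2 + 1 = 37 overall.
Running totals: Ebmaj7 ends at 4, Dbsus4 ends at 10, C# ends at 12, Ab ends at 14, Abadd9 ends at 15, F#6 ends at 19, F ends at 25, F#7 ends at 31, Fdim ends at 33, C ends at 38.
Beat 37 falls within C.

C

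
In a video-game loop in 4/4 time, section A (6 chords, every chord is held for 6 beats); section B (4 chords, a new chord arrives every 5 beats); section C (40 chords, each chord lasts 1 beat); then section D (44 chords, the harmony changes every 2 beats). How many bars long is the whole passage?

A: 6 × 6 = 36 beats = 9 bars.
B: 4 × 5 = 20 beats = 5 bars.
C: 40 × 1 = 40 beats = 10 bars.
D: 44 × 2 = 88 beats = 22 bars.
Total: 9 + 5 + 10 + 22 = 46 bars.

46 bars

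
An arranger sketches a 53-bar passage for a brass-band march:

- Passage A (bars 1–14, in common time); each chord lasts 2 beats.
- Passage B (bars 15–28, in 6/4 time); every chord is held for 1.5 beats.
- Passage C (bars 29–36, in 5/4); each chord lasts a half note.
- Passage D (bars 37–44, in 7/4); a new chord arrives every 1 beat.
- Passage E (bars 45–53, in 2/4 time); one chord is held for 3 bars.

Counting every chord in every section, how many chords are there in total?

163 chords

A: 14·4 = 56 beats, 56/2 = 28 chords.
B: 14·6 = 84 beats, 84/1.5 = 56 chords.
C: 8·5 = 40 beats, 40/2 = 20 chords.
D: 8·7 = 56 beats, 56/1 = 56 chords.
E: 9·2 = 18 beats, 18/6 = 3 chords.
Total: 28 + 56 + 20 + 56 + 3 = 163.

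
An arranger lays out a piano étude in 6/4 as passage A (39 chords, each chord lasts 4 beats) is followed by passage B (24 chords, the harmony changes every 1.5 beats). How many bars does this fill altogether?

A: 39 × 4 = 156 beats = 26 bars.
B: 24 × 1.5 = 36 beats = 6 bars.
Total: 26 + 6 = 32 bars.

32 bars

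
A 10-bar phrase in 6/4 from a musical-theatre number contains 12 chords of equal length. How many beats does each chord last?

5 beats

10 bars × 6 beats/bar = 60 beats total.
60 beats ÷ 12 chords = 5 beats per chord.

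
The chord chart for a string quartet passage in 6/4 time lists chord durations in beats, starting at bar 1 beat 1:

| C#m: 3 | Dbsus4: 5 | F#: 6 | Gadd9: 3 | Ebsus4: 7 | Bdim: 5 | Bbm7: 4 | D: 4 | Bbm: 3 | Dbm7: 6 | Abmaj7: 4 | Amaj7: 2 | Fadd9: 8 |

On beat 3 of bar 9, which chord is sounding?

Beat 3 of bar 9 is beat (9−1)×6 + 3 = 51 overall.
Running totals: C#m ends at 3, Dbsus4 ends at 8, F# ends at 14, Gadd9 ends at 17, Ebsus4 ends at 24, Bdim ends at 29, Bbm7 ends at 33, D ends at 37, Bbm ends at 40, Dbm7 ends at 46, Abmaj7 ends at 50, Amaj7 ends at 52.
Beat 51 falls within Amaj7.

Amaj7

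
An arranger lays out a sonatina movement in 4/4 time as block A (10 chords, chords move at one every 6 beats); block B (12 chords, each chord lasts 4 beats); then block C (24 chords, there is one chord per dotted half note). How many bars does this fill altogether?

A: 10 × 6 = 60 beats = 15 bars.
B: 12 × 4 = 48 beats = 12 bars.
C: 24 × 3 = 72 beats = 18 bars.
Total: 15 + 12 + 18 = 45 bars.

45 bars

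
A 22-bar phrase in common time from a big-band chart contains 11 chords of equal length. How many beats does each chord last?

8 beats

22 bars × 4 beats/bar = 88 beats total.
88 beats ÷ 11 chords = 8 beats per chord.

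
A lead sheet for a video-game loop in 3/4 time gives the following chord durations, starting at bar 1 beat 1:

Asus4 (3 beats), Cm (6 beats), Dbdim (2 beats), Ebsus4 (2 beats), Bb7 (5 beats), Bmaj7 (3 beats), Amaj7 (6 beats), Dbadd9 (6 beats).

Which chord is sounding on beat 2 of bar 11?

Beat 2 of bar 11 is beat (11−1)×3 + 2 = 32 overall.
Running totals: Asus4 ends at 3, Cm ends at 9, Dbdim ends at 11, Ebsus4 ends at 13, Bb7 ends at 18, Bmaj7 ends at 21, Amaj7 ends at 27, Dbadd9 ends at 33.
Beat 32 falls within Dbadd9.

Dbadd9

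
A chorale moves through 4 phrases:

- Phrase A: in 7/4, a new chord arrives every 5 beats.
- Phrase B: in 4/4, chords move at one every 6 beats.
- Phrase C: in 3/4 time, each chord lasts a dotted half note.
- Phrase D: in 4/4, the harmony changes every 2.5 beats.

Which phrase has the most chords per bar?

A: 7/5 = 1.4 chords/bar.
B: 4/6 = 2/3 chords/bar.
C: 3/3 = 1 chord/bar.
D: 4/2.5 = 1.6 chords/bar.
Fastest is D at 1.6 chords/bar.

Phrase D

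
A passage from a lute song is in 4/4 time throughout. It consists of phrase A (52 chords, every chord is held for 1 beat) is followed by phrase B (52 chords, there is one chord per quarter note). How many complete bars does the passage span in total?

A: 52 × 1 = 52 beats = 13 bars.
B: 52 × 1 = 52 beats = 13 bars.
Total: 13 + 13 = 26 bars.

26 bars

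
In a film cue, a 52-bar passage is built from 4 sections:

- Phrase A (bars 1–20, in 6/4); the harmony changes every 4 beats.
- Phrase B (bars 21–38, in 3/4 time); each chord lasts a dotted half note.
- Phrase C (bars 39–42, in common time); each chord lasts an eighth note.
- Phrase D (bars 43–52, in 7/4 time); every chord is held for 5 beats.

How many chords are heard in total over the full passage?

A: 20·6 = 120 beats, 120/4 = 30 chords.
B: 18·3 = 54 beats, 54/3 = 18 chords.
C: 4·4 = 16 beats, 16/0.5 = 32 chords.
D: 10·7 = 70 beats, 70/5 = 14 chords.
Total: 30 + 18 + 32 + 14 = 94.

94 chords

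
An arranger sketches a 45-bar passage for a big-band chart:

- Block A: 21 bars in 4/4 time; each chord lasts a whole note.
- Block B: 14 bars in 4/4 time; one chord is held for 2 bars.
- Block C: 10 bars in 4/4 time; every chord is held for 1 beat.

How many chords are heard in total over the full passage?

A: 21 bars × 4 beats = 84 beats; 4 beats/chord → 21 chords.
B: 14 bars × 4 beats = 56 beats; 8 beats/chord → 7 chords.
C: 10 bars × 4 beats = 40 beats; 1 beat/chord → 40 chords.
Total: 21 + 7 + 40 = 68.

68 chords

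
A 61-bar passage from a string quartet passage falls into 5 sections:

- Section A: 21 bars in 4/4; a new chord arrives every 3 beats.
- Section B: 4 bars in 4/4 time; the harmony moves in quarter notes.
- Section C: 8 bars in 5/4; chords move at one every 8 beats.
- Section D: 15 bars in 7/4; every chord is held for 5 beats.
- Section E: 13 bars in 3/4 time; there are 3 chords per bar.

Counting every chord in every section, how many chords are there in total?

A: 21·4 = 84 beats, 84/3 = 28 chords.
B: 4·4 = 16 beats, 16/1 = 16 chords.
C: 8·5 = 40 beats, 40/8 = 5 chords.
D: 15·7 = 105 beats, 105/5 = 21 chords.
E: 13·3 = 39 beats, 39/1 = 39 chords.
Total: 28 + 16 + 5 + 21 + 39 = 109.

109 chords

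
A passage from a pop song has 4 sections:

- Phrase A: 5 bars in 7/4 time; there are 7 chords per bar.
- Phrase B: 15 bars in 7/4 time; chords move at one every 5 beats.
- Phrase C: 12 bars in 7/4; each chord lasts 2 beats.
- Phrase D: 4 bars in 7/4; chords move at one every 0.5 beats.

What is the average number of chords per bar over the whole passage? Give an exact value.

A: 5 × 7 = 35 beats ÷ 1 = 35 chords.
B: 15 × 7 = 105 beats ÷ 5 = 21 chords.
C: 12 × 7 = 84 beats ÷ 2 = 42 chords.
D: 4 × 7 = 28 beats ÷ 0.5 = 56 chords.
Overall: 154 chords over 36 bars → 154/36 = 77/18 chords per bar.

77/18 chords per bar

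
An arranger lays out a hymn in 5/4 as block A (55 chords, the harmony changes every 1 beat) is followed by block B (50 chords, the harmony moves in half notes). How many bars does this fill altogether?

31 bars

A: 55 × 1 = 55 beats = 11 bars.
B: 50 × 2 = 100 beats = 20 bars.
Total: 11 + 20 = 31 bars.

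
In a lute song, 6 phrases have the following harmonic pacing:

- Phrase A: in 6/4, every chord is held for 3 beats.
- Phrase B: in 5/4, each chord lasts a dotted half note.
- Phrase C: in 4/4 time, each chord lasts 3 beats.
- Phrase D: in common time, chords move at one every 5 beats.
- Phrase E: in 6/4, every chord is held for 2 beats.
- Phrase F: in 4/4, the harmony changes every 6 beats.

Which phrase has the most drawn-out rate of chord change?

A: 6 beats/bar ÷ 3 beats/chord = 2 chords/bar.
B: 5 beats/bar ÷ 3 beats/chord = 5/3 chords/bar.
C: 4 beats/bar ÷ 3 beats/chord = 4/3 chords/bar.
D: 4 beats/bar ÷ 5 beats/chord = 0.8 chords/bar.
E: 6 beats/bar ÷ 2 beats/chord = 3 chords/bar.
F: 4 beats/bar ÷ 6 beats/chord = 2/3 chords/bar.
Slowest is F at 2/3 chords/bar.

Phrase F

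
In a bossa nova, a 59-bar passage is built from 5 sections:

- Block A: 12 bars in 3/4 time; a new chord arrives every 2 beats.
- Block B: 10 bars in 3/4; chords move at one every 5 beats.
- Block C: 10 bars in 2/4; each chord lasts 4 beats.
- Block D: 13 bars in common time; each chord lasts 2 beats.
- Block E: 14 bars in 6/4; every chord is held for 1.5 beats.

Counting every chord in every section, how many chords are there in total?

111 chords

A: 12 bars × 3 beats = 36 beats; 2 beats/chord → 18 chords.
B: 10 bars × 3 beats = 30 beats; 5 beats/chord → 6 chords.
C: 10 bars × 2 beats = 20 beats; 4 beats/chord → 5 chords.
D: 13 bars × 4 beats = 52 beats; 2 beats/chord → 26 chords.
E: 14 bars × 6 beats = 84 beats; 1.5 beats/chord → 56 chords.
Total: 18 + 6 + 5 + 26 + 56 = 111.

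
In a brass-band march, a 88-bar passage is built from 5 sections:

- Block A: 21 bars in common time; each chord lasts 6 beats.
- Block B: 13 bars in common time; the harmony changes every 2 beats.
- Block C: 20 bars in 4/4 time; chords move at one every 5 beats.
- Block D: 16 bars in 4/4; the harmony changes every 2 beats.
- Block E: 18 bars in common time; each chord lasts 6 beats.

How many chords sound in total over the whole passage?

100 chords

A: 21·4 = 84 beats, 84/6 = 14 chords.
B: 13·4 = 52 beats, 52/2 = 26 chords.
C: 20·4 = 80 beats, 80/5 = 16 chords.
D: 16·4 = 64 beats, 64/2 = 32 chords.
E: 18·4 = 72 beats, 72/6 = 12 chords.
Total: 14 + 26 + 16 + 32 + 12 = 100.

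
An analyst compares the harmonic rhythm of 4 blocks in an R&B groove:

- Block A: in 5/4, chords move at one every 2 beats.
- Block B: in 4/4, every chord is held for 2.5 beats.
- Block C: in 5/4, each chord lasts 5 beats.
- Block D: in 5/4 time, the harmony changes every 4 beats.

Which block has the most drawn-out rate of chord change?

A: each chord is 2 beats in 5/4, so 2.5 per bar.
B: each chord is 2.5 beats in 4/4, so 1.6 per bar.
C: each chord is 5 beats in 5/4, so 1 per bar.
D: each chord is 4 beats in 5/4, so 1.25 per bar.
Slowest is C at 1 chords/bar.

Block C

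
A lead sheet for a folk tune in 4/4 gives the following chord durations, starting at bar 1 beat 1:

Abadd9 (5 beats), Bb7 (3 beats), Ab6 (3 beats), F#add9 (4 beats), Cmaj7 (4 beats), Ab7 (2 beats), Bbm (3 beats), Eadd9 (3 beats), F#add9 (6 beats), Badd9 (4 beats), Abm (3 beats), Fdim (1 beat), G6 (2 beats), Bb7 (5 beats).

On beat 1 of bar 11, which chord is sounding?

Fdim

Beat 1 of bar 11 is beat (11−1)×4 + 1 = 41 overall.
Running totals: Abadd9 ends at 5, Bb7 ends at 8, Ab6 ends at 11, F#add9 ends at 15, Cmaj7 ends at 19, Ab7 ends at 21, Bbm ends at 24, Eadd9 ends at 27, F#add9 ends at 33, Badd9 ends at 37, Abm ends at 40, Fdim ends at 41.
Beat 41 falls within Fdim.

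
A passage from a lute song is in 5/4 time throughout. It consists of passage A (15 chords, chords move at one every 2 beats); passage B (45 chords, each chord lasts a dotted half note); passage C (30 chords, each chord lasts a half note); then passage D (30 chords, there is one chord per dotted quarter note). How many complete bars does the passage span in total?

A: 15 × 2 = 30 beats = 6 bars.
B: 45 × 3 = 135 beats = 27 bars.
C: 30 × 2 = 60 beats = 12 bars.
D: 30 × 1.5 = 45 beats = 9 bars.
Total: 6 + 27 + 12 + 9 = 54 bars.

54 bars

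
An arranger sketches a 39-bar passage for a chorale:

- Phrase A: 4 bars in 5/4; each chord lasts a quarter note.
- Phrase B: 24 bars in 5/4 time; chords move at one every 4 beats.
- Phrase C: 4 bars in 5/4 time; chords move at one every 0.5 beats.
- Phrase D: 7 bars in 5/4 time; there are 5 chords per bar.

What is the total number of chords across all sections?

125 chords

A: 4 bars × 5 beats = 20 beats; 1 beat/chord → 20 chords.
B: 24 bars × 5 beats = 120 beats; 4 beats/chord → 30 chords.
C: 4 bars × 5 beats = 20 beats; 0.5 beats/chord → 40 chords.
D: 7 bars × 5 beats = 35 beats; 1 beat/chord → 35 chords.
Total: 20 + 30 + 40 + 35 = 125.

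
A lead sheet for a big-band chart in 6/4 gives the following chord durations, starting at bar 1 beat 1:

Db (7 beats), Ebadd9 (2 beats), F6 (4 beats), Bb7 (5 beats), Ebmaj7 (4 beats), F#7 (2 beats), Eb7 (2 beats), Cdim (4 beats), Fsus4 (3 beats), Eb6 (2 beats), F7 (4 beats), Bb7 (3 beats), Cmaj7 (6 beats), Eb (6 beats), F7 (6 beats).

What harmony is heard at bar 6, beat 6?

F7

Beat 6 of bar 6 is beat (6−1)×6 + 6 = 36 overall.
Running totals: Db ends at 7, Ebadd9 ends at 9, F6 ends at 13, Bb7 ends at 18, Ebmaj7 ends at 22, F#7 ends at 24, Eb7 ends at 26, Cdim ends at 30, Fsus4 ends at 33, Eb6 ends at 35, F7 ends at 39.
Beat 36 falls within F7.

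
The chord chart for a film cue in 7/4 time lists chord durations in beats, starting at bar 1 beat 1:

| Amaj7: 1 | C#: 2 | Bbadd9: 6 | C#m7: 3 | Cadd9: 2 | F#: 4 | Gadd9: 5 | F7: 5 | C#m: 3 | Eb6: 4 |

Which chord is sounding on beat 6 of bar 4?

Beat 6 of bar 4 is beat (4−1)×7 + 6 = 27 overall.
Running totals: Amaj7 ends at 1, C# ends at 3, Bbadd9 ends at 9, C#m7 ends at 12, Cadd9 ends at 14, F# ends at 18, Gadd9 ends at 23, F7 ends at 28.
Beat 27 falls within F7.

F7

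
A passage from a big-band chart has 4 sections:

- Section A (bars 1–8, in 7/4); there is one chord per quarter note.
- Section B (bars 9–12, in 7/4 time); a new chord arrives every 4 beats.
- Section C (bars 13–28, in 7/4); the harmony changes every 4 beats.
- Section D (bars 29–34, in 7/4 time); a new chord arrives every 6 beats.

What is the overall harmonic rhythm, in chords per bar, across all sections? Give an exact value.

A: 8 × 7 = 56 beats ÷ 1 = 56 chords.
B: 4 × 7 = 28 beats ÷ 4 = 7 chords.
C: 16 × 7 = 112 beats ÷ 4 = 28 chords.
D: 6 × 7 = 42 beats ÷ 6 = 7 chords.
Overall: 98 chords over 34 bars → 98/34 = 49/17 chords per bar.

49/17 chords per bar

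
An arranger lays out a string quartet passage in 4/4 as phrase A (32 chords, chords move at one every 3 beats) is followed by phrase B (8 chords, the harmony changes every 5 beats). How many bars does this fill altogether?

34 bars

A: 32 × 3 = 96 beats = 24 bars.
B: 8 × 5 = 40 beats = 10 bars.
Total: 24 + 10 = 34 bars.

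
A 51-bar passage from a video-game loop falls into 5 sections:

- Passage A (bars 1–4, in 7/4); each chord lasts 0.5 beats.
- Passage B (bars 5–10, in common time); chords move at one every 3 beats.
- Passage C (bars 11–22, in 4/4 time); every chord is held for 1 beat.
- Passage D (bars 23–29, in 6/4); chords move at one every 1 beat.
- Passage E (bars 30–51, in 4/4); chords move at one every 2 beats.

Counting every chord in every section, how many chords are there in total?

A: 4 bars × 7 beats = 28 beats; 0.5 beats/chord → 56 chords.
B: 6 bars × 4 beats = 24 beats; 3 beats/chord → 8 chords.
C: 12 bars × 4 beats = 48 beats; 1 beat/chord → 48 chords.
D: 7 bars × 6 beats = 42 beats; 1 beat/chord → 42 chords.
E: 22 bars × 4 beats = 88 beats; 2 beats/chord → 44 chords.
Total: 56 + 8 + 48 + 42 + 44 = 198.

198 chords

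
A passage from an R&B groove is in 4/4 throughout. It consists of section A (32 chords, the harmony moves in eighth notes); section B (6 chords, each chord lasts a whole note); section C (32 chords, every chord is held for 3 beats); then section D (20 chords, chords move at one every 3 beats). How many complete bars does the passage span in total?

49 bars

A: 32 × 0.5 = 16 beats = 4 bars.
B: 6 × 4 = 24 beats = 6 bars.
C: 32 × 3 = 96 beats = 24 bars.
D: 20 × 3 = 60 beats = 15 bars.
Total: 4 + 6 + 24 + 15 = 49 bars.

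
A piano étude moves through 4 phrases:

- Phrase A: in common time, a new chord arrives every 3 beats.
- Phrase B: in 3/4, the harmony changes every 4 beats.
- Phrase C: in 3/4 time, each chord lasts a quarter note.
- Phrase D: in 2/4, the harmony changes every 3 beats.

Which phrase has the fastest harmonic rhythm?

Phrase C

A: 4/3 = 4/3 chords/bar.
B: 3/4 = 0.75 chords/bar.
C: 3/1 = 3 chords/bar.
D: 2/3 = 2/3 chords/bar.
Fastest is C at 3 chords/bar.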